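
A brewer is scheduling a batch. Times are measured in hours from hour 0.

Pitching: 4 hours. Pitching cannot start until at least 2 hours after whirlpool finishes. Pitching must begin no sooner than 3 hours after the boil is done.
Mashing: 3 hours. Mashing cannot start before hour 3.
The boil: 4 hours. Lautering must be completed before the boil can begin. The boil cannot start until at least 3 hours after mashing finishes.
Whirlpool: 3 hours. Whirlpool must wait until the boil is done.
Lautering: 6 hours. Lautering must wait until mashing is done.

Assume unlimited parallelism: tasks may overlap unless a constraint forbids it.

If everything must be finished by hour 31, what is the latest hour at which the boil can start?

Pitching has no dependents, so it just needs to finish by hour 31. Starting by 31 − 4 = hour 27 achieves that.
Since pitching (must start by hour 27, minus 2-hour gap → hour 25) depends on it, whirlpool must finish by hour 25. Backing off its 3-hour duration gives a latest start of hour 22.
The boil must finish in time for whirlpool (must start by hour 22); pitching (must start by hour 27, minus 3-hour gap → hour 24). The tightest is hour 22, so the boil must start by 22 − 4 = hour 18.

18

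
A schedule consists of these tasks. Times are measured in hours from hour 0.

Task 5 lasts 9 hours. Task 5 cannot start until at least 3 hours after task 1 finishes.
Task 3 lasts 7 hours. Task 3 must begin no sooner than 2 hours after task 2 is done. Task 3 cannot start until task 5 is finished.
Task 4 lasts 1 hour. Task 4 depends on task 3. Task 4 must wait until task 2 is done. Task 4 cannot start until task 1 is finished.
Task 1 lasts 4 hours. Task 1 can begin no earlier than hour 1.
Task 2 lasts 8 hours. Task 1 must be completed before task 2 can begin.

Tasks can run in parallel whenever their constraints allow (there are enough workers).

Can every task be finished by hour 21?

No

After its own release at hour 1, task 1 can start at hour 1 and finishes at hour 5.
Task 5 waits on task 1 (finishes hour 5, plus 3-hour gap → hour 8), so it starts at hour 8 and finishes at 8 + 9 = hour 17.
After task 1 (finishes hour 5), task 2 can start at hour 5 and finishes at hour 13.
For task 3: task 2 (finishes hour 13, plus 2-hour gap → hour 15); task 5 (finishes hour 17). Taking the maximum gives a start of hour 17, and it finishes at 17 + 7 = hour 24.
Task 4 cannot start until task 3 (finishes hour 24); task 2 (finishes hour 13); task 1 (finishes hour 5). The controlling bound is hour 24, so task 4 finishes at 24 + 1 = hour 25.
The earliest everything can be done is hour 25, which is after the deadline of 21, so it is not possible.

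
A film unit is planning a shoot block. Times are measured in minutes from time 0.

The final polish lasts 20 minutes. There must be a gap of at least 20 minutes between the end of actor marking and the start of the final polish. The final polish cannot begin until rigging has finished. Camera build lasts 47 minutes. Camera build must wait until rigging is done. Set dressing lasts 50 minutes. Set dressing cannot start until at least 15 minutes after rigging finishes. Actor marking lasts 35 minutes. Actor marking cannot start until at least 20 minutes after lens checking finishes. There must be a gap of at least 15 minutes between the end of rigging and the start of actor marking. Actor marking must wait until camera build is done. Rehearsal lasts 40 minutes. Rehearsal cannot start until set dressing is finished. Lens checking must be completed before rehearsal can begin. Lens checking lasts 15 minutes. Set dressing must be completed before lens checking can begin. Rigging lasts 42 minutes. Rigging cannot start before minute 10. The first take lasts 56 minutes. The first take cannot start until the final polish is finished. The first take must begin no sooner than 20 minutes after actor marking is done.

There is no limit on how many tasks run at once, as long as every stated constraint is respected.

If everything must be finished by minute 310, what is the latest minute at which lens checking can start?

144

Nothing follows the first take; the deadline of minute 310 is its only limit. It must start by 310 − 56 = minute 254.
The final polish has to be done before the first take (must start by minute 254). That means finishing by minute 254, i.e. starting by 254 − 20 = minute 234.
For actor marking: the final polish (must start by minute 234, minus 20-minute gap → minute 214); the first take (must start by minute 254, minus 20-minute gap → minute 234). The most restrictive is minute 214; with a 35-minute duration, actor marking must start by minute 179.
To finish by minute 310, rehearsal (duration 40) must start no later than minute 270.
Lens checking must finish in time for actor marking (must start by minute 179, minus 20-minute gap → minute 159); rehearsal (must start by minute 270). The tightest is minute 159, so lens checking must start by 159 − 15 = minute 144.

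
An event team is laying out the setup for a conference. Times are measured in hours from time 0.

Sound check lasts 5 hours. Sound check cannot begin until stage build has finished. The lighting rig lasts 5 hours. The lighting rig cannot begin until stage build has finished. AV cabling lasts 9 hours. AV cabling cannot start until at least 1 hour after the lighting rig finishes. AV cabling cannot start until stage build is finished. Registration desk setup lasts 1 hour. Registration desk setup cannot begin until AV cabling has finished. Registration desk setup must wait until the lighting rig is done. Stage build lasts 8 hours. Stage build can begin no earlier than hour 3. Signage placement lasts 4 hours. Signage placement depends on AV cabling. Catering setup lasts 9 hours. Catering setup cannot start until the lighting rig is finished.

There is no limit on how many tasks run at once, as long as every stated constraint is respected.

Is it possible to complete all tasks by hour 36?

Yes

After its own release at hour 3, stage build can start at hour 3 and finishes at hour 11.
Sound check cannot begin until stage build (finishes hour 11). It runs from hour 11 to 11 + 5 = hour 16.
The lighting rig cannot begin until stage build (finishes hour 11). It runs from hour 11 to 11 + 5 = hour 16.
After the lighting rig (finishes hour 16), catering setup can start at hour 16 and finishes at hour 25.
AV cabling needs all of the lighting rig (finishes hour 16, plus 1-hour gap → hour 17); stage build (finishes hour 11). That puts its earliest start at hour 17; it finishes at 17 + 9 = hour 26.
Signage placement cannot begin until AV cabling (finishes hour 26). It runs from hour 26 to 26 + 4 = hour 30.
Registration desk setup needs all of AV cabling (finishes hour 26); the lighting rig (finishes hour 16). That puts its earliest start at hour 26; it finishes at 26 + 1 = hour 27.
Every task is finished by hour 30, which is no later than the deadline of 36, so the schedule is feasible.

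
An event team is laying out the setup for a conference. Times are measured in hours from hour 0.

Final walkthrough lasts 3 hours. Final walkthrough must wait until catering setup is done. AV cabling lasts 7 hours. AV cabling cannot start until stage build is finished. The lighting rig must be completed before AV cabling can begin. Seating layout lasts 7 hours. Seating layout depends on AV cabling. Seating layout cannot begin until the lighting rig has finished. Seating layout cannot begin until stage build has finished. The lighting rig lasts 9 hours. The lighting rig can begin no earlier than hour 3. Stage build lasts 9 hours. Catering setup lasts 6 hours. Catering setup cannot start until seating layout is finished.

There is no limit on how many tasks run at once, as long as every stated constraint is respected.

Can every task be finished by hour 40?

Yes

The lighting rig waits on its own release at hour 3, so it starts at hour 3 and finishes at 3 + 9 = hour 12.
Nothing blocks stage build, so it runs from hour 0 to hour 9.
AV cabling has to wait for stage build (finishes hour 9); the lighting rig (finishes hour 12). The latest of these is hour 12, so AV cabling runs hour 12 to 12 + 7 = hour 19.
Seating layout needs all of AV cabling (finishes hour 19); the lighting rig (finishes hour 12); stage build (finishes hour 9). That puts its earliest start at hour 19; it finishes at 19 + 7 = hour 26.
Catering setup cannot begin until seating layout (finishes hour 26). It runs from hour 26 to 26 + 6 = hour 32.
Final walkthrough waits on catering setup (finishes hour 32), so it starts at hour 32 and finishes at 32 + 3 = hour 35.
Every task is finished by hour 35, which is no later than the deadline of 40, so the schedule is feasible.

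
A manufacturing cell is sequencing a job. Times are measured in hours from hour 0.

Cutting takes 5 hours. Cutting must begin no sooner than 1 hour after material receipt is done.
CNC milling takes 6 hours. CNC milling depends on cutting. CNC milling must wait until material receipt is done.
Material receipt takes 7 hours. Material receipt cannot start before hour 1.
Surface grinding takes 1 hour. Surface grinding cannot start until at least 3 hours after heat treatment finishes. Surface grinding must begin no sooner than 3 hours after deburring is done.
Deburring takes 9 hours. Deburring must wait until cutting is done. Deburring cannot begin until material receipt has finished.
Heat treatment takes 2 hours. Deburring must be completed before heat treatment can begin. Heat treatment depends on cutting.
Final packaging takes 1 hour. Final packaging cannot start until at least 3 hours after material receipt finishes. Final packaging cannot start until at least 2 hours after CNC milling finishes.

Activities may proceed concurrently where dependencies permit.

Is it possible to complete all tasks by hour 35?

Material receipt cannot begin until its own release at hour 1. It runs from hour 1 to 1 + 7 = hour 8.
Cutting waits on material receipt (finishes hour 8, plus 1-hour gap → hour 9), so it starts at hour 9 and finishes at 9 + 5 = hour 14.
CNC milling needs all of cutting (finishes hour 14); material receipt (finishes hour 8). That puts its earliest start at hour 14; it finishes at 14 + 6 = hour 20.
Final packaging cannot start until material receipt (finishes hour 8, plus 3-hour gap → hour 11); CNC milling (finishes hour 20, plus 2-hour gap → hour 22). The controlling bound is hour 22, so final packaging finishes at 22 + 1 = hour 23.
For deburring: cutting (finishes hour 14); material receipt (finishes hour 8). Taking the maximum gives a start of hour 14, and it finishes at 14 + 9 = hour 23.
Heat treatment needs all of deburring (finishes hour 23); cutting (finishes hour 14). That puts its earliest start at hour 23; it finishes at 23 + 2 = hour 25.
Surface grinding cannot start until heat treatment (finishes hour 25, plus 3-hour gap → hour 28); deburring (finishes hour 23, plus 3-hour gap → hour 26). The controlling bound is hour 28, so surface grinding finishes at 28 + 1 = hour 29.
Every task is finished by hour 29, which is no later than the deadline of 35, so the schedule is feasible.

Yes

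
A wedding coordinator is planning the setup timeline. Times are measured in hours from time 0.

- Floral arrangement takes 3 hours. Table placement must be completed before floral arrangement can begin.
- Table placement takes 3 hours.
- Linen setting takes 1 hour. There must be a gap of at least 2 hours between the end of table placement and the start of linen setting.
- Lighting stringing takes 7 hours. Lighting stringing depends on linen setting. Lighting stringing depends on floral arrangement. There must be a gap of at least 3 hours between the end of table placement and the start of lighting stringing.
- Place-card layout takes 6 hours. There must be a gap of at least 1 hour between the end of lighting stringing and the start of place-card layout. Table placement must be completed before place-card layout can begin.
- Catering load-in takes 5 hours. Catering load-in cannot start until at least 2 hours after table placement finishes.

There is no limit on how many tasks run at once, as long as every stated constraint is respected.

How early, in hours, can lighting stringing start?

Table placement has no prerequisites, so it starts at hour 0 and finishes at hour 3.
Floral arrangement waits on table placement (finishes hour 3), so it starts at hour 3 and finishes at 3 + 3 = hour 6.
After table placement (finishes hour 3, plus 2-hour gap → hour 5), linen setting can start at hour 5 and finishes at hour 6.
Lighting stringing waits on linen setting (finishes hour 6); floral arrangement (finishes hour 6); table placement (finishes hour 3, plus 3-hour gap → hour 6). The latest of these is hour 6, which is the earliest lighting stringing can start.

6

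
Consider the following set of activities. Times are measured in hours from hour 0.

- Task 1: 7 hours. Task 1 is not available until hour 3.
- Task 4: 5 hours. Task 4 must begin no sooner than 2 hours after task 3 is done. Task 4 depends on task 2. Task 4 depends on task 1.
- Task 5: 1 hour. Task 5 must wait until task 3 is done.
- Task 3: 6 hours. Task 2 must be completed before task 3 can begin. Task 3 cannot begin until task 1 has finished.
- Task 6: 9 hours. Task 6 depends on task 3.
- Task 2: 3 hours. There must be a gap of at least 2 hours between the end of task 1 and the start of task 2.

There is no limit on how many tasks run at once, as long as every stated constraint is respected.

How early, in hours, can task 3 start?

15

Task 1 cannot begin until its own release at hour 3. It runs from hour 3 to 3 + 7 = hour 10.
Task 2 waits on task 1 (finishes hour 10, plus 2-hour gap → hour 12), so it starts at hour 12 and finishes at 12 + 3 = hour 15.
Task 3 waits on task 2 (finishes hour 15); task 1 (finishes hour 10). The latest of these is hour 15, which is the earliest task 3 can start.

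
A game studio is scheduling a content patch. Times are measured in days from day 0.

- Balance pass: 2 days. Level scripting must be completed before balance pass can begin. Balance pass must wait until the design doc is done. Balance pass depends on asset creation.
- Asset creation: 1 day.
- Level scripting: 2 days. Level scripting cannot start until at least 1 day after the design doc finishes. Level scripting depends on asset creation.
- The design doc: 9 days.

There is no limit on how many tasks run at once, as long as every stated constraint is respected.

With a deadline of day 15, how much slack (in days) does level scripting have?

Asset creation has no prerequisites, so it starts at day 0 and finishes at day 1.
Nothing blocks the design doc, so it runs from day 0 to day 9.
Level scripting needs all of the design doc (finishes day 9, plus 1-day gap → day 10); asset creation (finishes day 1). That puts its earliest start at day 10; it finishes at 10 + 2 = day 12.

Working backward from the deadline:
Nothing follows balance pass; the deadline of day 15 is its only limit. It must start by 15 − 2 = day 13.
Level scripting has to be done before balance pass (must start by day 13). That means finishing by day 13, i.e. starting by 13 − 2 = day 11.
So level scripting can start as early as day 10 and as late as day 11, giving 11 − 10 = 1 day of slack.

1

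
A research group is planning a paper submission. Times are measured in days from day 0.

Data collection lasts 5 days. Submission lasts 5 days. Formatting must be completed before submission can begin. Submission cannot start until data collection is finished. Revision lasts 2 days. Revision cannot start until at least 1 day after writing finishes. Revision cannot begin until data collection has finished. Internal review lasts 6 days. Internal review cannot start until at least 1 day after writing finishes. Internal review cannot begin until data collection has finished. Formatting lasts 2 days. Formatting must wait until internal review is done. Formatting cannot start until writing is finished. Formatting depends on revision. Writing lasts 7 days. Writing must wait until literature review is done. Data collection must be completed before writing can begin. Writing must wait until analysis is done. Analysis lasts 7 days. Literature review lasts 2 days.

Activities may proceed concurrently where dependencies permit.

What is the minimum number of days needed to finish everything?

28

Analysis has no prerequisites, so it starts at day 0 and finishes at day 7.
Nothing blocks data collection, so it runs from day 0 to day 5.
Literature review has no prerequisites, so it starts at day 0 and finishes at day 2.
Writing cannot start until literature review (finishes day 2); data collection (finishes day 5); analysis (finishes day 7). The controlling bound is day 7, so writing finishes at 7 + 7 = day 14.
Revision needs all of writing (finishes day 14, plus 1-day gap → day 15); data collection (finishes day 5). That puts its earliest start at day 15; it finishes at 15 + 2 = day 17.
Internal review needs all of writing (finishes day 14, plus 1-day gap → day 15); data collection (finishes day 5). That puts its earliest start at day 15; it finishes at 15 + 6 = day 21.
Formatting has to wait for internal review (finishes day 21); writing (finishes day 14); revision (finishes day 17). The latest of these is day 21, so formatting runs day 21 to 21 + 2 = day 23.
Submission needs all of formatting (finishes day 23); data collection (finishes day 5). That puts its earliest start at day 23; it finishes at 23 + 5 = day 28.
All tasks are finished once the last one completes. Finish times: Literature review at 2, Data collection at 5, Analysis at 7, Writing at 14, Internal review at 21, Revision at 17, Formatting at 23, Submission at 28. The latest is day 28.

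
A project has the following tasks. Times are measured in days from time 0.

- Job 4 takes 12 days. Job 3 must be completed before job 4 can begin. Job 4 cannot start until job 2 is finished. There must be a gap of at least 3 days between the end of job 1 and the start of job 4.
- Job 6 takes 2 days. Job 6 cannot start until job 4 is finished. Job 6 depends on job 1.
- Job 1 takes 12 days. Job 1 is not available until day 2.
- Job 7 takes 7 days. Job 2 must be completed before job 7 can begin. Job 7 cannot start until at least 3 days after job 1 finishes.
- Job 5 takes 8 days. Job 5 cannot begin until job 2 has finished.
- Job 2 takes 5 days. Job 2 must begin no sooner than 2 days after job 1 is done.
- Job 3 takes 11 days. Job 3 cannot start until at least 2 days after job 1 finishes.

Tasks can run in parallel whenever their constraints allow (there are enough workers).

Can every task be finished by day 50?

Job 1 cannot begin until its own release at day 2. It runs from day 2 to 2 + 12 = day 14.
Job 3 cannot begin until job 1 (finishes day 14, plus 2-day gap → day 16). It runs from day 16 to 16 + 11 = day 27.
After job 1 (finishes day 14, plus 2-day gap → day 16), job 2 can start at day 16 and finishes at day 21.
Job 7 cannot start until job 2 (finishes day 21); job 1 (finishes day 14, plus 3-day gap → day 17). The controlling bound is day 21, so job 7 finishes at 21 + 7 = day 28.
Job 5 waits on job 2 (finishes day 21), so it starts at day 21 and finishes at 21 + 8 = day 29.
Job 4 cannot start until job 3 (finishes day 27); job 2 (finishes day 21); job 1 (finishes day 14, plus 3-day gap → day 17). The controlling bound is day 27, so job 4 finishes at 27 + 12 = day 39.
Job 6 has to wait for job 4 (finishes day 39); job 1 (finishes day 14). The latest of these is day 39, so job 6 runs day 39 to 39 + 2 = day 41.
Every task is finished by day 41, which is no later than the deadline of 50, so the schedule is feasible.

Yes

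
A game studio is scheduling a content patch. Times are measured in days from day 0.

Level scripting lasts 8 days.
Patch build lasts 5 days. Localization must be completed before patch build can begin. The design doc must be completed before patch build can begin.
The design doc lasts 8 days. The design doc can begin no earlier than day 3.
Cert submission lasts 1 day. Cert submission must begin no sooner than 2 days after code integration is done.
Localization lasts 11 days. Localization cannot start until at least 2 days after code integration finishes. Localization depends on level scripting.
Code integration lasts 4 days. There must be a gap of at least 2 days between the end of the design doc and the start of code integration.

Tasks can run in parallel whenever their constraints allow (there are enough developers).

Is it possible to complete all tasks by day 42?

Nothing blocks level scripting, so it runs from day 0 to day 8.
After its own release at day 3, the design doc can start at day 3 and finishes at day 11.
Code integration cannot begin until the design doc (finishes day 11, plus 2-day gap → day 13). It runs from day 13 to 13 + 4 = day 17.
Cert submission cannot begin until code integration (finishes day 17, plus 2-day gap → day 19). It runs from day 19 to 19 + 1 = day 20.
Localization needs all of code integration (finishes day 17, plus 2-day gap → day 19); level scripting (finishes day 8). That puts its earliest start at day 19; it finishes at 19 + 11 = day 30.
For patch build: localization (finishes day 30); the design doc (finishes day 11). Taking the maximum gives a start of day 30, and it finishes at 30 + 5 = day 35.
Every task is finished by day 35, which is no later than the deadline of 42, so the schedule is feasible.

Yes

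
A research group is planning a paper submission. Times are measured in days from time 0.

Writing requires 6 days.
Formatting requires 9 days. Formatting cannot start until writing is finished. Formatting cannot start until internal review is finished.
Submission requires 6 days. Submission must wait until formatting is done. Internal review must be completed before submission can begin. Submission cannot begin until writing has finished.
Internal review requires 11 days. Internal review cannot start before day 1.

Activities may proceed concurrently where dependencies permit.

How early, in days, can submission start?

21

After its own release at day 1, internal review can start at day 1 and finishes at day 12.
Writing can start immediately at day 0; it finishes at day 6.
Formatting needs all of writing (finishes day 6); internal review (finishes day 12). That puts its earliest start at day 12; it finishes at 12 + 9 = day 21.
Submission waits on formatting (finishes day 21); internal review (finishes day 12); writing (finishes day 6). The latest of these is day 21, which is the earliest submission can start.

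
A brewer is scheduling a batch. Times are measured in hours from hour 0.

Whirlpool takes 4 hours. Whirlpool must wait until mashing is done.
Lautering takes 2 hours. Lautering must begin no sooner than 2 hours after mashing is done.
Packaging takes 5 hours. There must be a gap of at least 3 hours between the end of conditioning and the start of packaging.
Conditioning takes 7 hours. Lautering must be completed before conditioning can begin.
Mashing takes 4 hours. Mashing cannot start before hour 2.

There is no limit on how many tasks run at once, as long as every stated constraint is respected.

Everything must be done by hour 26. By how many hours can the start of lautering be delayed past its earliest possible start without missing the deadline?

1

After its own release at hour 2, mashing can start at hour 2 and finishes at hour 6.
Lautering waits on mashing (finishes hour 6, plus 2-hour gap → hour 8), so it starts at hour 8 and finishes at 8 + 2 = hour 10.

Working backward from the deadline:
Packaging must finish by hour 26; it takes 5 hours, so it must start by 26 − 5 = hour 21.
Conditioning feeds into packaging (must start by hour 21, minus 3-hour gap → hour 18); so conditioning must finish by hour 18 and therefore start by hour 11.
Lautering must finish before conditioning (must start by hour 11). With a 2-hour duration, lautering must start by 11 − 2 = hour 9.
So lautering can start as early as hour 8 and as late as hour 9, giving 9 − 8 = 1 hour of slack.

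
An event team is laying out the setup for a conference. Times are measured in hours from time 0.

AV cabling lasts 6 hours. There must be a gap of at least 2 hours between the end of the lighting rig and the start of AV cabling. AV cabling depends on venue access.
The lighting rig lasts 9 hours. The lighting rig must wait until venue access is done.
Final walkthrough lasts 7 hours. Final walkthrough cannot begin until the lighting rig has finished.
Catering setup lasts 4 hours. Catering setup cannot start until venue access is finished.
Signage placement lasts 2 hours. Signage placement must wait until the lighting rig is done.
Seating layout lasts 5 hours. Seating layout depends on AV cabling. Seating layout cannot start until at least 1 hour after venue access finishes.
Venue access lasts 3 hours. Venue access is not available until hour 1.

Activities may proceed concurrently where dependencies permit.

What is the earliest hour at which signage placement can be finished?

After its own release at hour 1, venue access can start at hour 1 and finishes at hour 4.
The lighting rig cannot begin until venue access (finishes hour 4). It runs from hour 4 to 4 + 9 = hour 13.
Signage placement waits on the lighting rig (finishes hour 13), so it starts at hour 13 and finishes at 13 + 2 = hour 15.

15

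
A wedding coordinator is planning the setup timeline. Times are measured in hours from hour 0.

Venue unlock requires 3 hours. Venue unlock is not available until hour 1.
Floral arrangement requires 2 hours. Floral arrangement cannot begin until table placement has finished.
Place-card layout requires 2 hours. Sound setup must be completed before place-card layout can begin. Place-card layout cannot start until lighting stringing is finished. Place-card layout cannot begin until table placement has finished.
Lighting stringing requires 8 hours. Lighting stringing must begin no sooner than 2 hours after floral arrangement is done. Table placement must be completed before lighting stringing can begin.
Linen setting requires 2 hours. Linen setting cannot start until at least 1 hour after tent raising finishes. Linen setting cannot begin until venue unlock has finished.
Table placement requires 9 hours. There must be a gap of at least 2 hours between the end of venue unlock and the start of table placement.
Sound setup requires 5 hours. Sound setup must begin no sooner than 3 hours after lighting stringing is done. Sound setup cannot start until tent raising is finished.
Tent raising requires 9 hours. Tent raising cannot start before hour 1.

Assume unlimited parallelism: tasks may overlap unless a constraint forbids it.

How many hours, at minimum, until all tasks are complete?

Tent raising cannot begin until its own release at hour 1. It runs from hour 1 to 1 + 9 = hour 10.
After its own release at hour 1, venue unlock can start at hour 1 and finishes at hour 4.
For linen setting: tent raising (finishes hour 10, plus 1-hour gap → hour 11); venue unlock (finishes hour 4). Taking the maximum gives a start of hour 11, and it finishes at 11 + 2 = hour 13.
Table placement waits on venue unlock (finishes hour 4, plus 2-hour gap → hour 6), so it starts at hour 6 and finishes at 6 + 9 = hour 15.
After table placement (finishes hour 15), floral arrangement can start at hour 15 and finishes at hour 17.
Lighting stringing cannot start until floral arrangement (finishes hour 17, plus 2-hour gap → hour 19); table placement (finishes hour 15). The controlling bound is hour 19, so lighting stringing finishes at 19 + 8 = hour 27.
Sound setup cannot start until lighting stringing (finishes hour 27, plus 3-hour gap → hour 30); tent raising (finishes hour 10). The controlling bound is hour 30, so sound setup finishes at 30 + 5 = hour 35.
Place-card layout cannot start until sound setup (finishes hour 35); lighting stringing (finishes hour 27); table placement (finishes hour 15). The controlling bound is hour 35, so place-card layout finishes at 35 + 2 = hour 37.
All tasks are finished once the last one completes. Finish times: Venue unlock at 4, Tent raising at 10, Table placement at 15, Linen setting at 13, Floral arrangement at 17, Lighting stringing at 27, Sound setup at 35, Place-card layout at 37. The latest is hour 37.

37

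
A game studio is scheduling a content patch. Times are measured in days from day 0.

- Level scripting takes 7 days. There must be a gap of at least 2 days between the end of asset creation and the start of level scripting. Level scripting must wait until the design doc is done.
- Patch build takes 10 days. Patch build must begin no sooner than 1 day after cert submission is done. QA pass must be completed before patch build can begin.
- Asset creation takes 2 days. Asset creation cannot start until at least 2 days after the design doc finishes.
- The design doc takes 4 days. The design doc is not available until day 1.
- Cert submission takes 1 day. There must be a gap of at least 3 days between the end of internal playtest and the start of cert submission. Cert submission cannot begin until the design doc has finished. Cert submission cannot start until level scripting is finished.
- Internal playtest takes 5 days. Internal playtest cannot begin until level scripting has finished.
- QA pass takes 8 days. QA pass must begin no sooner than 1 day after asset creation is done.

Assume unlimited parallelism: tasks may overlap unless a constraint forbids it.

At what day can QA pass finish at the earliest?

The design doc cannot begin until its own release at day 1. It runs from day 1 to 1 + 4 = day 5.
Asset creation cannot begin until the design doc (finishes day 5, plus 2-day gap → day 7). It runs from day 7 to 7 + 2 = day 9.
QA pass waits on asset creation (finishes day 9, plus 1-day gap → day 10), so it starts at day 10 and finishes at 10 + 8 = day 18.

18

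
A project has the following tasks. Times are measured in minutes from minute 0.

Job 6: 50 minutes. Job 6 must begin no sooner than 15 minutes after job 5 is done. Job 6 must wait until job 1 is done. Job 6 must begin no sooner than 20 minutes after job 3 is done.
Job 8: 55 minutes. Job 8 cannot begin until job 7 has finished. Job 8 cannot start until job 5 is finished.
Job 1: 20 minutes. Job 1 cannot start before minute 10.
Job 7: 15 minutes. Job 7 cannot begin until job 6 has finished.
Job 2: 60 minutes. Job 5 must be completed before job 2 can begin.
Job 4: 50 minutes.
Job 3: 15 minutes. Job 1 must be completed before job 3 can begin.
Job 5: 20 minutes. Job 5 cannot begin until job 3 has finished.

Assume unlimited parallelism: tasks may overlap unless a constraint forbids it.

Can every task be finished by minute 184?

No

Job 4 has no prerequisites, so it starts at minute 0 and finishes at minute 50.
Job 1 cannot begin until its own release at minute 10. It runs from minute 10 to 10 + 20 = minute 30.
After job 1 (finishes minute 30), job 3 can start at minute 30 and finishes at minute 45.
Job 5 waits on job 3 (finishes minute 45), so it starts at minute 45 and finishes at 45 + 20 = minute 65.
Job 6 cannot start until job 5 (finishes minute 65, plus 15-minute gap → minute 80); job 1 (finishes minute 30); job 3 (finishes minute 45, plus 20-minute gap → minute 65). The controlling bound is minute 80, so job 6 finishes at 80 + 50 = minute 130.
Job 7 waits on job 6 (finishes minute 130), so it starts at minute 130 and finishes at 130 + 15 = minute 145.
Job 8 needs all of job 7 (finishes minute 145); job 5 (finishes minute 65). That puts its earliest start at minute 145; it finishes at 145 + 55 = minute 200.
After job 5 (finishes minute 65), job 2 can start at minute 65 and finishes at minute 125.
The earliest everything can be done is minute 200, which is after the deadline of 184, so it is not possible.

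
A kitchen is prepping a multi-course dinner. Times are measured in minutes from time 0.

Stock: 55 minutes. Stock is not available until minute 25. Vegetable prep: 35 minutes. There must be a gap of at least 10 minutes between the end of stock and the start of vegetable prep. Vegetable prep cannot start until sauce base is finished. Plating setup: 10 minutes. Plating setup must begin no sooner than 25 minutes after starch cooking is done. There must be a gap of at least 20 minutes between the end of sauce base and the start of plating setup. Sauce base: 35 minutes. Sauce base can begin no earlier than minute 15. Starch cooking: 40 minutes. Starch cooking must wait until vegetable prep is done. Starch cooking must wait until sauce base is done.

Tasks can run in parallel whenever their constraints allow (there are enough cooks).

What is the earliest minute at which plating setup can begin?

190

After its own release at minute 15, sauce base can start at minute 15 and finishes at minute 50.
Stock waits on its own release at minute 25, so it starts at minute 25 and finishes at 25 + 55 = minute 80.
Vegetable prep needs all of stock (finishes minute 80, plus 10-minute gap → minute 90); sauce base (finishes minute 50). That puts its earliest start at minute 90; it finishes at 90 + 35 = minute 125.
For starch cooking: vegetable prep (finishes minute 125); sauce base (finishes minute 50). Taking the maximum gives a start of minute 125, and it finishes at 125 + 40 = minute 165.
Plating setup waits on starch cooking (finishes minute 165, plus 25-minute gap → minute 190); sauce base (finishes minute 50, plus 20-minute gap → minute 70). The latest of these is minute 190, which is the earliest plating setup can start.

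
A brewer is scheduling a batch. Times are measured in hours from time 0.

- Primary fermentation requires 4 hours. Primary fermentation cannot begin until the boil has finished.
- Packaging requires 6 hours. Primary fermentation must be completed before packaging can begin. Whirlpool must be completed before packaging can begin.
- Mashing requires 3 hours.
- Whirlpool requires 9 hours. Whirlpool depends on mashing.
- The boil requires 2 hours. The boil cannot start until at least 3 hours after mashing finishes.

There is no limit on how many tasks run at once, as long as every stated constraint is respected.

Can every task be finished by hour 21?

Mashing can start immediately at hour 0; it finishes at hour 3.
Whirlpool waits on mashing (finishes hour 3), so it starts at hour 3 and finishes at 3 + 9 = hour 12.
The boil waits on mashing (finishes hour 3, plus 3-hour gap → hour 6), so it starts at hour 6 and finishes at 6 + 2 = hour 8.
After the boil (finishes hour 8), primary fermentation can start at hour 8 and finishes at hour 12.
Packaging has to wait for primary fermentation (finishes hour 12); whirlpool (finishes hour 12). The latest of these is hour 12, so packaging runs hour 12 to 12 + 6 = hour 18.
Every task is finished by hour 18, which is no later than the deadline of 21, so the schedule is feasible.

Yes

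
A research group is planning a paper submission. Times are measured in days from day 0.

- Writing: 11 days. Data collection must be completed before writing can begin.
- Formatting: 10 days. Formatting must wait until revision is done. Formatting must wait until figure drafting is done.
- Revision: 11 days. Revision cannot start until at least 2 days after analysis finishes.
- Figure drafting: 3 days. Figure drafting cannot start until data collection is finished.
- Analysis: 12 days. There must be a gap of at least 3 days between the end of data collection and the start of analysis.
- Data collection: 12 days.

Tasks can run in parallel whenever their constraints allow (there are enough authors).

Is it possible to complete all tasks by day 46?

No

Data collection can start immediately at day 0; it finishes at day 12.
Writing waits on data collection (finishes day 12), so it starts at day 12 and finishes at 12 + 11 = day 23.
After data collection (finishes day 12), figure drafting can start at day 12 and finishes at day 15.
Analysis waits on data collection (finishes day 12, plus 3-day gap → day 15), so it starts at day 15 and finishes at 15 + 12 = day 27.
Revision waits on analysis (finishes day 27, plus 2-day gap → day 29), so it starts at day 29 and finishes at 29 + 11 = day 40.
For formatting: revision (finishes day 40); figure drafting (finishes day 15). Taking the maximum gives a start of day 40, and it finishes at 40 + 10 = day 50.
The earliest everything can be done is day 50, which is after the deadline of 46, so it is not possible.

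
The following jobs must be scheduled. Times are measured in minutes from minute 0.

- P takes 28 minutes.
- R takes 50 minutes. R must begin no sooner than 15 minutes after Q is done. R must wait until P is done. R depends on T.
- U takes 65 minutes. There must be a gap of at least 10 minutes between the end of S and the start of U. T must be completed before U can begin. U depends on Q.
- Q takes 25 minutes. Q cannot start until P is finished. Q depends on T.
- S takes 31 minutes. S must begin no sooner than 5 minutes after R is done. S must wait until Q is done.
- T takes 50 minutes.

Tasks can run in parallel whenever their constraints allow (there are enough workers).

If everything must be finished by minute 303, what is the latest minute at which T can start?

52

U has no dependents, so it just needs to finish by minute 303. Starting by 303 − 65 = minute 238 achieves that.
S has to be done before U (must start by minute 238, minus 10-minute gap → minute 228). That means finishing by minute 228, i.e. starting by 228 − 31 = minute 197.
R has to be done before S (must start by minute 197, minus 5-minute gap → minute 192). That means finishing by minute 192, i.e. starting by 192 − 50 = minute 142.
Q feeds R (must start by minute 142, minus 15-minute gap → minute 127); S (must start by minute 197); U (must start by minute 238). Taking the minimum, Q must finish by minute 127 and start by 127 − 25 = minute 102.
T feeds Q (must start by minute 102); R (must start by minute 142); U (must start by minute 238). Taking the minimum, T must finish by minute 102 and start by 102 − 50 = minute 52.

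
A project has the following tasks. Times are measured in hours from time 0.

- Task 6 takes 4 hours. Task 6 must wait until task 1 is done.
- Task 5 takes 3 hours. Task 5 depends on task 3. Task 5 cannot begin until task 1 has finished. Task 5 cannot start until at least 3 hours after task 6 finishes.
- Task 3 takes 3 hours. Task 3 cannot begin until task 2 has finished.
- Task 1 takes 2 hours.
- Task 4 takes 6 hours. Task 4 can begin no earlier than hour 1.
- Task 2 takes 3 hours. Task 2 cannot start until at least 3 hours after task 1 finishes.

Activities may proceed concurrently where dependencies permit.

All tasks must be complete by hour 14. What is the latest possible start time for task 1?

To finish by hour 14, task 5 (duration 3) must start no later than hour 11.
Task 3 has to be done before task 5 (must start by hour 11). That means finishing by hour 11, i.e. starting by 11 − 3 = hour 8.
Task 2 feeds into task 3 (must start by hour 8); so task 2 must finish by hour 8 and therefore start by hour 5.
Task 6 has to be done before task 5 (must start by hour 11, minus 3-hour gap → hour 8). That means finishing by hour 8, i.e. starting by 8 − 4 = hour 4.
Task 1 must finish in time for task 2 (must start by hour 5, minus 3-hour gap → hour 2); task 5 (must start by hour 11); task 6 (must start by hour 4). The tightest is hour 2, so task 1 must start by 2 − 2 = hour 0.

0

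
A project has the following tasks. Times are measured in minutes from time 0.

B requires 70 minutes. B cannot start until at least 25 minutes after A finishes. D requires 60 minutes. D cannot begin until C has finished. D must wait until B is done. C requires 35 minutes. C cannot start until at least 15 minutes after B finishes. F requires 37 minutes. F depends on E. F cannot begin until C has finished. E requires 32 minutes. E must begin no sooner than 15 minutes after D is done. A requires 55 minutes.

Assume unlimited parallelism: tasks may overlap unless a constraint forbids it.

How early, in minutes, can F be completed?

A has no prerequisites, so it starts at minute 0 and finishes at minute 55.
B waits on A (finishes minute 55, plus 25-minute gap → minute 80), so it starts at minute 80 and finishes at 80 + 70 = minute 150.
C waits on B (finishes minute 150, plus 15-minute gap → minute 165), so it starts at minute 165 and finishes at 165 + 35 = minute 200.
For D: C (finishes minute 200); B (finishes minute 150). Taking the maximum gives a start of minute 200, and it finishes at 200 + 60 = minute 260.
After D (finishes minute 260, plus 15-minute gap → minute 275), E can start at minute 275 and finishes at minute 307.
F cannot start until E (finishes minute 307); C (finishes minute 200). The controlling bound is minute 307, so F finishes at 307 + 37 = minute 344.

344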